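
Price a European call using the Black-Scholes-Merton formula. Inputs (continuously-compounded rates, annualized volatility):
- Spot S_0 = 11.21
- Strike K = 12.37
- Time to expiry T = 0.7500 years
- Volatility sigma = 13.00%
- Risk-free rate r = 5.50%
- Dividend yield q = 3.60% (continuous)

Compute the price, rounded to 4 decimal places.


Answer: Price = 0.1685

Derivation:
d1 = (ln(S/K) + (r - q + 0.5*sigma^2) * T) / (sigma * sqrt(T)) = -0.69175844
d2 = d1 - sigma * sqrt(T) = -0.80434174
exp(-rT) = 0.95958920; exp(-qT) = 0.97336124
C = S_0 * exp(-qT) * N(d1) - K * exp(-rT) * N(d2)
N(d1) = 0.24454452; N(d2) = 0.21059982
C = 11.2100 * 0.97336124 * 0.24454452 - 12.3700 * 0.95958920 * 0.21059982 = 0.1685


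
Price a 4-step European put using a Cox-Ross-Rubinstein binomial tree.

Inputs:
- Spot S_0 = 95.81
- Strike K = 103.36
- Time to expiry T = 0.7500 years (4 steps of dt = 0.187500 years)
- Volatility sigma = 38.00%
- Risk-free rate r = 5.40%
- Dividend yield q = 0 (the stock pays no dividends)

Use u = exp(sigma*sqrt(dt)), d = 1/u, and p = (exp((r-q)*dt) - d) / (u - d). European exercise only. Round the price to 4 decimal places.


Answer: Price = V(0,0) = 14.8174

Derivation:
dt = T/N = 0.187500
u = exp(sigma*sqrt(dt)) = 1.178856; d = 1/u = 0.848280
p = (exp((r-q)*dt) - d) / (u - d) = 0.489740
Discount per step: exp(-r*dt) = 0.989926
Stock lattice S(k, i) with i counting down-moves:
  k=0: S(0,0) = 95.8100
  k=1: S(1,0) = 112.9462; S(1,1) = 81.2737
  k=2: S(2,0) = 133.1474; S(2,1) = 95.8100; S(2,2) = 68.9428
  k=3: S(3,0) = 156.9617; S(3,1) = 112.9462; S(3,2) = 81.2737; S(3,3) = 58.4828
  k=4: S(4,0) = 185.0353; S(4,1) = 133.1474; S(4,2) = 95.8100; S(4,3) = 68.9428; S(4,4) = 49.6098
Terminal payoffs V(N, i) = max(K - S_T, 0):
  V(4,0) = 0.000000; V(4,1) = 0.000000; V(4,2) = 7.550000; V(4,3) = 34.417184; V(4,4) = 53.750232
Backward induction: V(k, i) = exp(-r*dt) * [p * V(k+1, i) + (1-p) * V(k+1, i+1)].
  V(3,0) = exp(-r*dt) * [p*0.000000 + (1-p)*0.000000] = 0.000000
  V(3,1) = exp(-r*dt) * [p*0.000000 + (1-p)*7.550000] = 3.813652
  V(3,2) = exp(-r*dt) * [p*7.550000 + (1-p)*34.417184] = 21.045079
  V(3,3) = exp(-r*dt) * [p*34.417184 + (1-p)*53.750232] = 43.835967
  V(2,0) = exp(-r*dt) * [p*0.000000 + (1-p)*3.813652] = 1.926350
  V(2,1) = exp(-r*dt) * [p*3.813652 + (1-p)*21.045079] = 12.479163
  V(2,2) = exp(-r*dt) * [p*21.045079 + (1-p)*43.835967] = 32.345194
  V(1,0) = exp(-r*dt) * [p*1.926350 + (1-p)*12.479163] = 7.237375
  V(1,1) = exp(-r*dt) * [p*12.479163 + (1-p)*32.345194] = 22.388167
  V(0,0) = exp(-r*dt) * [p*7.237375 + (1-p)*22.388167] = 14.817426


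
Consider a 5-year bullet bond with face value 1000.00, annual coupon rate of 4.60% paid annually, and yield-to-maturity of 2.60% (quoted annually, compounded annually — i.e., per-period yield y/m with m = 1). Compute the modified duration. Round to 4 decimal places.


Answer: Modified duration = 4.4834

Derivation:
Coupon per period c = face * coupon_rate / m = 46.000000
Periods per year m = 1; per-period yield y/m = 0.026000
Number of cashflows N = 5
Cashflows (t years, CF_t, discount factor 1/(1+y/m)^(m*t), PV):
  t = 1.0000: CF_t = 46.000000, DF = 0.974659, PV = 44.834308
  t = 2.0000: CF_t = 46.000000, DF = 0.949960, PV = 43.698156
  t = 3.0000: CF_t = 46.000000, DF = 0.925887, PV = 42.590795
  t = 4.0000: CF_t = 46.000000, DF = 0.902424, PV = 41.511496
  t = 5.0000: CF_t = 1046.000000, DF = 0.879555, PV = 920.014942
Price P = sum_t PV_t = 1092.649697
First compute Macaulay numerator sum_t t * PV_t:
  t * PV_t at t = 1.0000: 44.834308
  t * PV_t at t = 2.0000: 87.396312
  t * PV_t at t = 3.0000: 127.772386
  t * PV_t at t = 4.0000: 166.045985
  t * PV_t at t = 5.0000: 4600.074708
Macaulay duration D = 5026.123700 / 1092.649697 = 4.599941
Modified duration = D / (1 + y/m) = 4.599941 / (1 + 0.026000) = 4.483373


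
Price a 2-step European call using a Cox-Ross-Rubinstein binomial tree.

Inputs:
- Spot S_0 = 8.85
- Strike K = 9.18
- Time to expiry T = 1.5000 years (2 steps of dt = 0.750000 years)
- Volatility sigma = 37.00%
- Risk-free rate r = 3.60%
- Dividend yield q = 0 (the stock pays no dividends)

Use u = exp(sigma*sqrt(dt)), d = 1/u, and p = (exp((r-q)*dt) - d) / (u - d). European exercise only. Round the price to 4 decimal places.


Answer: Price = V(0,0) = 1.5443

Derivation:
dt = T/N = 0.750000
u = exp(sigma*sqrt(dt)) = 1.377719; d = 1/u = 0.725837
p = (exp((r-q)*dt) - d) / (u - d) = 0.462554
Discount per step: exp(-r*dt) = 0.973361
Stock lattice S(k, i) with i counting down-moves:
  k=0: S(0,0) = 8.8500
  k=1: S(1,0) = 12.1928; S(1,1) = 6.4237
  k=2: S(2,0) = 16.7983; S(2,1) = 8.8500; S(2,2) = 4.6625
Terminal payoffs V(N, i) = max(S_T - K, 0):
  V(2,0) = 7.618276; V(2,1) = 0.000000; V(2,2) = 0.000000
Backward induction: V(k, i) = exp(-r*dt) * [p * V(k+1, i) + (1-p) * V(k+1, i+1)].
  V(1,0) = exp(-r*dt) * [p*7.618276 + (1-p)*0.000000] = 3.429992
  V(1,1) = exp(-r*dt) * [p*0.000000 + (1-p)*0.000000] = 0.000000
  V(0,0) = exp(-r*dt) * [p*3.429992 + (1-p)*0.000000] = 1.544292


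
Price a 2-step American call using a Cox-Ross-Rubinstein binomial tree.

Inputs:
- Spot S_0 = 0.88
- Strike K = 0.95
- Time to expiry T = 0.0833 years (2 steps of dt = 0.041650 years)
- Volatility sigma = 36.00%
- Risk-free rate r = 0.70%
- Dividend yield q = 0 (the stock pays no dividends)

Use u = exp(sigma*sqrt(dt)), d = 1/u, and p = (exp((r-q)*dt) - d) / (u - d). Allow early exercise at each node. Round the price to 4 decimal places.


dt = T/N = 0.041650
u = exp(sigma*sqrt(dt)) = 1.076236; d = 1/u = 0.929164
p = (exp((r-q)*dt) - d) / (u - d) = 0.483623
Discount per step: exp(-r*dt) = 0.999708
Stock lattice S(k, i) with i counting down-moves:
  k=0: S(0,0) = 0.8800
  k=1: S(1,0) = 0.9471; S(1,1) = 0.8177
  k=2: S(2,0) = 1.0193; S(2,1) = 0.8800; S(2,2) = 0.7597
Terminal payoffs V(N, i) = max(S_T - K, 0):
  V(2,0) = 0.069290; V(2,1) = 0.000000; V(2,2) = 0.000000
Backward induction: V(k, i) = exp(-r*dt) * [p * V(k+1, i) + (1-p) * V(k+1, i+1)]; then take max(V_cont, immediate exercise) for American.
  V(1,0) = exp(-r*dt) * [p*0.069290 + (1-p)*0.000000] = 0.033501; exercise = 0.000000; V(1,0) = max -> 0.033501
  V(1,1) = exp(-r*dt) * [p*0.000000 + (1-p)*0.000000] = 0.000000; exercise = 0.000000; V(1,1) = max -> 0.000000
  V(0,0) = exp(-r*dt) * [p*0.033501 + (1-p)*0.000000] = 0.016197; exercise = 0.000000; V(0,0) = max -> 0.016197

Answer: Price = V(0,0) = 0.0162


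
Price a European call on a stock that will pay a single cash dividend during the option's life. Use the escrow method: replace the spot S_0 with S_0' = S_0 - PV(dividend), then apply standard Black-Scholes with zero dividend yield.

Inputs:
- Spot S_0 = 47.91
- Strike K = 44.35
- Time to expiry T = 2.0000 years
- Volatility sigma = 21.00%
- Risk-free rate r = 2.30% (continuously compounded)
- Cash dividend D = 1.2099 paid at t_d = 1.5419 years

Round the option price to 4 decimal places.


PV(D) = D * exp(-r * t_d) = 1.2099 * 0.96515777 = 1.16774438
S_0' = S_0 - PV(D) = 47.9100 - 1.16774438 = 46.74225562
d1 = (ln(S_0'/K) + (r + sigma^2/2)*T) / (sigma*sqrt(T)) = 0.48027998
d2 = d1 - sigma*sqrt(T) = 0.18329514
exp(-rT) = 0.95504196
N(d1) = 0.68448584; N(d2) = 0.57271677
C = S_0' * N(d1) - K * exp(-rT) * N(d2) = 46.74225562 * 0.68448584 - 44.3500 * 0.95504196 * 0.57271677 = 7.7364

Answer: Price = 7.7364


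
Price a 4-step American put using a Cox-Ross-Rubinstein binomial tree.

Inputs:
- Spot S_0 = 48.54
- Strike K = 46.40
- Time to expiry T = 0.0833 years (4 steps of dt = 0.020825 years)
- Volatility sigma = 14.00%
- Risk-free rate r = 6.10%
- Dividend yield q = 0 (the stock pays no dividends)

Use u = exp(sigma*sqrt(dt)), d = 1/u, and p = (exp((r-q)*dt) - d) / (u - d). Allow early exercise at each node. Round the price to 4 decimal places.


Answer: Price = V(0,0) = 0.0815

Derivation:
dt = T/N = 0.020825
u = exp(sigma*sqrt(dt)) = 1.020409; d = 1/u = 0.979999
p = (exp((r-q)*dt) - d) / (u - d) = 0.526406
Discount per step: exp(-r*dt) = 0.998730
Stock lattice S(k, i) with i counting down-moves:
  k=0: S(0,0) = 48.5400
  k=1: S(1,0) = 49.5306; S(1,1) = 47.5692
  k=2: S(2,0) = 50.5415; S(2,1) = 48.5400; S(2,2) = 46.6178
  k=3: S(3,0) = 51.5730; S(3,1) = 49.5306; S(3,2) = 47.5692; S(3,3) = 45.6854
  k=4: S(4,0) = 52.6255; S(4,1) = 50.5415; S(4,2) = 48.5400; S(4,3) = 46.6178; S(4,4) = 44.7717
Terminal payoffs V(N, i) = max(K - S_T, 0):
  V(4,0) = 0.000000; V(4,1) = 0.000000; V(4,2) = 0.000000; V(4,3) = 0.000000; V(4,4) = 1.628341
Backward induction: V(k, i) = exp(-r*dt) * [p * V(k+1, i) + (1-p) * V(k+1, i+1)]; then take max(V_cont, immediate exercise) for American.
  V(3,0) = exp(-r*dt) * [p*0.000000 + (1-p)*0.000000] = 0.000000; exercise = 0.000000; V(3,0) = max -> 0.000000
  V(3,1) = exp(-r*dt) * [p*0.000000 + (1-p)*0.000000] = 0.000000; exercise = 0.000000; V(3,1) = max -> 0.000000
  V(3,2) = exp(-r*dt) * [p*0.000000 + (1-p)*0.000000] = 0.000000; exercise = 0.000000; V(3,2) = max -> 0.000000
  V(3,3) = exp(-r*dt) * [p*0.000000 + (1-p)*1.628341] = 0.770194; exercise = 0.714610; V(3,3) = max -> 0.770194
  V(2,0) = exp(-r*dt) * [p*0.000000 + (1-p)*0.000000] = 0.000000; exercise = 0.000000; V(2,0) = max -> 0.000000
  V(2,1) = exp(-r*dt) * [p*0.000000 + (1-p)*0.000000] = 0.000000; exercise = 0.000000; V(2,1) = max -> 0.000000
  V(2,2) = exp(-r*dt) * [p*0.000000 + (1-p)*0.770194] = 0.364296; exercise = 0.000000; V(2,2) = max -> 0.364296
  V(1,0) = exp(-r*dt) * [p*0.000000 + (1-p)*0.000000] = 0.000000; exercise = 0.000000; V(1,0) = max -> 0.000000
  V(1,1) = exp(-r*dt) * [p*0.000000 + (1-p)*0.364296] = 0.172309; exercise = 0.000000; V(1,1) = max -> 0.172309
  V(0,0) = exp(-r*dt) * [p*0.000000 + (1-p)*0.172309] = 0.081501; exercise = 0.000000; V(0,0) = max -> 0.081501


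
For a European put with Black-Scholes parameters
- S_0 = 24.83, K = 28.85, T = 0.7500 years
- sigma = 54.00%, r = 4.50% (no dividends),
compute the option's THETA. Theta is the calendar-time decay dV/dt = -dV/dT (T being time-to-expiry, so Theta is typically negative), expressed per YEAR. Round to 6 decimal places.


Answer: Theta = -2.227815

Derivation:
d1 = -0.0148772332; d2 = -0.4825309513
phi(d1) = 0.3988981335; exp(-qT) = 1.0000000000; exp(-rT) = 0.9668131777
Theta = -S*exp(-qT)*phi(d1)*sigma/(2*sqrt(T)) + r*K*exp(-rT)*N(-d2) - q*S*exp(-qT)*N(-d1)
N(-d1) = 0.5059349384; N(-d2) = 0.6852855917; sqrt(T) = 0.8660254038
Term 1 = -24.8300 * 1.0000000000 * 0.3988981335 * 0.5400 / (2 * 0.8660254038) = -3.0879613520
Term 2 = 0.0450 * 28.8500 * 0.9668131777 * 0.6852855917 = 0.8601466322
Term 3 = 0 (no dividend yield, q = 0)
Theta = -3.0879613520 + (0.8601466322) + (0.0000000000) = -2.227815


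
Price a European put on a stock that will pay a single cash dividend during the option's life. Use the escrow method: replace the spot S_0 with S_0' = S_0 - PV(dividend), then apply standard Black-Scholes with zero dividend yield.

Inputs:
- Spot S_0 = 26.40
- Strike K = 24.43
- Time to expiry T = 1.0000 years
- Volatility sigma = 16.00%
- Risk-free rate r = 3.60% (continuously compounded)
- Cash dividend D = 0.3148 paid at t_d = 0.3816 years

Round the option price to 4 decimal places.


Answer: Price = 0.6300

Derivation:
PV(D) = D * exp(-r * t_d) = 0.3148 * 0.98635633 = 0.31050497
S_0' = S_0 - PV(D) = 26.4000 - 0.31050497 = 26.08949503
d1 = (ln(S_0'/K) + (r + sigma^2/2)*T) / (sigma*sqrt(T)) = 0.71575537
d2 = d1 - sigma*sqrt(T) = 0.55575537
exp(-rT) = 0.96464029
N(-d1) = 0.23707121; N(-d2) = 0.28918905
P = K * exp(-rT) * N(-d2) - S_0' * N(-d1) = 24.4300 * 0.96464029 * 0.28918905 - 26.08949503 * 0.23707121 = 0.6300


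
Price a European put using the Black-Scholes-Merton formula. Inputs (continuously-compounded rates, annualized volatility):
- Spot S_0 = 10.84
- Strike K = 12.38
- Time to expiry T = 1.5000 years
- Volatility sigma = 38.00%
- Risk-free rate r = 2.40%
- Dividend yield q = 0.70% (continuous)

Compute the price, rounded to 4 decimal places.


d1 = (ln(S/K) + (r - q + 0.5*sigma^2) * T) / (sigma * sqrt(T)) = 0.00206429
d2 = d1 - sigma * sqrt(T) = -0.46333876
exp(-rT) = 0.96464029; exp(-qT) = 0.98955493
P = K * exp(-rT) * N(-d2) - S_0 * exp(-qT) * N(-d1)
N(-d1) = 0.49917647; N(-d2) = 0.67843922
P = 12.3800 * 0.96464029 * 0.67843922 - 10.8400 * 0.98955493 * 0.49917647 = 2.7475

Answer: Price = 2.7475


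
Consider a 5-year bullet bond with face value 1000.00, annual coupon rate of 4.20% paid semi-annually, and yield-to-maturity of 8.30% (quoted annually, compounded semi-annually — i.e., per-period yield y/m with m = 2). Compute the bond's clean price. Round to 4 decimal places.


Coupon per period c = face * coupon_rate / m = 21.000000
Periods per year m = 2; per-period yield y/m = 0.041500
Number of cashflows N = 10
Cashflows (t years, CF_t, discount factor 1/(1+y/m)^(m*t), PV):
  t = 0.5000: CF_t = 21.000000, DF = 0.960154, PV = 20.163226
  t = 1.0000: CF_t = 21.000000, DF = 0.921895, PV = 19.359795
  t = 1.5000: CF_t = 21.000000, DF = 0.885161, PV = 18.588377
  t = 2.0000: CF_t = 21.000000, DF = 0.849890, PV = 17.847698
  t = 2.5000: CF_t = 21.000000, DF = 0.816025, PV = 17.136531
  t = 3.0000: CF_t = 21.000000, DF = 0.783510, PV = 16.453703
  t = 3.5000: CF_t = 21.000000, DF = 0.752290, PV = 15.798082
  t = 4.0000: CF_t = 21.000000, DF = 0.722314, PV = 15.168586
  t = 4.5000: CF_t = 21.000000, DF = 0.693532, PV = 14.564173
  t = 5.0000: CF_t = 1021.000000, DF = 0.665897, PV = 679.881148
Price P = sum_t PV_t = 834.961319

Answer: Price = 834.9613


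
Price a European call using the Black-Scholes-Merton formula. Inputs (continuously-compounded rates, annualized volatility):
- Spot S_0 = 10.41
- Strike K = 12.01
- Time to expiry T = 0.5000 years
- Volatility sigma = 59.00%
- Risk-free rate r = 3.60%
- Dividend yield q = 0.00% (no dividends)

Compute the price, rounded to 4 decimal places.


Answer: Price = 1.2221

Derivation:
d1 = (ln(S/K) + (r - q + 0.5*sigma^2) * T) / (sigma * sqrt(T)) = -0.09095971
d2 = d1 - sigma * sqrt(T) = -0.50815271
exp(-rT) = 0.98216103; exp(-qT) = 1.00000000
C = S_0 * exp(-qT) * N(d1) - K * exp(-rT) * N(d2)
N(d1) = 0.46376230; N(d2) = 0.30567313
C = 10.4100 * 1.00000000 * 0.46376230 - 12.0100 * 0.98216103 * 0.30567313 = 1.2221


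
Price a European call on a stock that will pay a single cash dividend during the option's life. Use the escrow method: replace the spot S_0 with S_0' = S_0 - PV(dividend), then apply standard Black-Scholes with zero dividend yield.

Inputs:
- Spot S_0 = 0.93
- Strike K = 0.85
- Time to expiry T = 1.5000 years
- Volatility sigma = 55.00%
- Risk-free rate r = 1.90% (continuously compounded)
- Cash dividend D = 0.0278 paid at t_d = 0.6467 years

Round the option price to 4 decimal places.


PV(D) = D * exp(-r * t_d) = 0.0278 * 0.98778788 = 0.02746050
S_0' = S_0 - PV(D) = 0.9300 - 0.02746050 = 0.90253950
d1 = (ln(S_0'/K) + (r + sigma^2/2)*T) / (sigma*sqrt(T)) = 0.46815109
d2 = d1 - sigma*sqrt(T) = -0.20545859
exp(-rT) = 0.97190229
N(d1) = 0.68016173; N(d2) = 0.41860692
C = S_0' * N(d1) - K * exp(-rT) * N(d2) = 0.90253950 * 0.68016173 - 0.8500 * 0.97190229 * 0.41860692 = 0.2681

Answer: Price = 0.2681


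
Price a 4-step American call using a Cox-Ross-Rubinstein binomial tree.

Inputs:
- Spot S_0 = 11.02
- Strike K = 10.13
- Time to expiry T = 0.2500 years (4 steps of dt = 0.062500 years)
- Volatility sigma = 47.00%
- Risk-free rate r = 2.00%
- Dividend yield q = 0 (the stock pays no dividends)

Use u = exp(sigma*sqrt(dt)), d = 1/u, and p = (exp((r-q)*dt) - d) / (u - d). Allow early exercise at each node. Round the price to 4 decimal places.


dt = T/N = 0.062500
u = exp(sigma*sqrt(dt)) = 1.124682; d = 1/u = 0.889141
p = (exp((r-q)*dt) - d) / (u - d) = 0.475969
Discount per step: exp(-r*dt) = 0.998751
Stock lattice S(k, i) with i counting down-moves:
  k=0: S(0,0) = 11.0200
  k=1: S(1,0) = 12.3940; S(1,1) = 9.7983
  k=2: S(2,0) = 13.9393; S(2,1) = 11.0200; S(2,2) = 8.7121
  k=3: S(3,0) = 15.6773; S(3,1) = 12.3940; S(3,2) = 9.7983; S(3,3) = 7.7463
  k=4: S(4,0) = 17.6319; S(4,1) = 13.9393; S(4,2) = 11.0200; S(4,3) = 8.7121; S(4,4) = 6.8875
Terminal payoffs V(N, i) = max(S_T - K, 0):
  V(4,0) = 7.501936; V(4,1) = 3.809295; V(4,2) = 0.890000; V(4,3) = 0.000000; V(4,4) = 0.000000
Backward induction: V(k, i) = exp(-r*dt) * [p * V(k+1, i) + (1-p) * V(k+1, i+1)]; then take max(V_cont, immediate exercise) for American.
  V(3,0) = exp(-r*dt) * [p*7.501936 + (1-p)*3.809295] = 5.559923; exercise = 5.547269; V(3,0) = max -> 5.559923
  V(3,1) = exp(-r*dt) * [p*3.809295 + (1-p)*0.890000] = 2.276646; exercise = 2.263992; V(3,1) = max -> 2.276646
  V(3,2) = exp(-r*dt) * [p*0.890000 + (1-p)*0.000000] = 0.423083; exercise = 0.000000; V(3,2) = max -> 0.423083
  V(3,3) = exp(-r*dt) * [p*0.000000 + (1-p)*0.000000] = 0.000000; exercise = 0.000000; V(3,3) = max -> 0.000000
  V(2,0) = exp(-r*dt) * [p*5.559923 + (1-p)*2.276646] = 3.834588; exercise = 3.809295; V(2,0) = max -> 3.834588
  V(2,1) = exp(-r*dt) * [p*2.276646 + (1-p)*0.423083] = 1.303691; exercise = 0.890000; V(2,1) = max -> 1.303691
  V(2,2) = exp(-r*dt) * [p*0.423083 + (1-p)*0.000000] = 0.201123; exercise = 0.000000; V(2,2) = max -> 0.201123
  V(1,0) = exp(-r*dt) * [p*3.834588 + (1-p)*1.303691] = 2.505186; exercise = 2.263992; V(1,0) = max -> 2.505186
  V(1,1) = exp(-r*dt) * [p*1.303691 + (1-p)*0.201123] = 0.725004; exercise = 0.000000; V(1,1) = max -> 0.725004
  V(0,0) = exp(-r*dt) * [p*2.505186 + (1-p)*0.725004] = 1.570352; exercise = 0.890000; V(0,0) = max -> 1.570352

Answer: Price = V(0,0) = 1.5704


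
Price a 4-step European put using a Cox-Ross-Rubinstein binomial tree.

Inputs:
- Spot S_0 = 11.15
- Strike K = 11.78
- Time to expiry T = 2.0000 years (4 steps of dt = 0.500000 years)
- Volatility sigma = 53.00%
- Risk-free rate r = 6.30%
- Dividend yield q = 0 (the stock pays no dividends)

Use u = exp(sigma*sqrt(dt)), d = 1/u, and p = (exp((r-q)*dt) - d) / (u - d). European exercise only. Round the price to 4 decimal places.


Answer: Price = V(0,0) = 2.6823

Derivation:
dt = T/N = 0.500000
u = exp(sigma*sqrt(dt)) = 1.454652; d = 1/u = 0.687450
p = (exp((r-q)*dt) - d) / (u - d) = 0.449102
Discount per step: exp(-r*dt) = 0.968991
Stock lattice S(k, i) with i counting down-moves:
  k=0: S(0,0) = 11.1500
  k=1: S(1,0) = 16.2194; S(1,1) = 7.6651
  k=2: S(2,0) = 23.5935; S(2,1) = 11.1500; S(2,2) = 5.2693
  k=3: S(3,0) = 34.3204; S(3,1) = 16.2194; S(3,2) = 7.6651; S(3,3) = 3.6224
  k=4: S(4,0) = 49.9242; S(4,1) = 23.5935; S(4,2) = 11.1500; S(4,3) = 5.2693; S(4,4) = 2.4902
Terminal payoffs V(N, i) = max(K - S_T, 0):
  V(4,0) = 0.000000; V(4,1) = 0.000000; V(4,2) = 0.630000; V(4,3) = 6.510654; V(4,4) = 9.289775
Backward induction: V(k, i) = exp(-r*dt) * [p * V(k+1, i) + (1-p) * V(k+1, i+1)].
  V(3,0) = exp(-r*dt) * [p*0.000000 + (1-p)*0.000000] = 0.000000
  V(3,1) = exp(-r*dt) * [p*0.000000 + (1-p)*0.630000] = 0.336304
  V(3,2) = exp(-r*dt) * [p*0.630000 + (1-p)*6.510654] = 3.749649
  V(3,3) = exp(-r*dt) * [p*6.510654 + (1-p)*9.289775] = 7.792303
  V(2,0) = exp(-r*dt) * [p*0.000000 + (1-p)*0.336304] = 0.179524
  V(2,1) = exp(-r*dt) * [p*0.336304 + (1-p)*3.749649] = 2.147972
  V(2,2) = exp(-r*dt) * [p*3.749649 + (1-p)*7.792303] = 5.791408
  V(1,0) = exp(-r*dt) * [p*0.179524 + (1-p)*2.147972] = 1.224746
  V(1,1) = exp(-r*dt) * [p*2.147972 + (1-p)*5.791408] = 4.026289
  V(0,0) = exp(-r*dt) * [p*1.224746 + (1-p)*4.026289] = 2.682275


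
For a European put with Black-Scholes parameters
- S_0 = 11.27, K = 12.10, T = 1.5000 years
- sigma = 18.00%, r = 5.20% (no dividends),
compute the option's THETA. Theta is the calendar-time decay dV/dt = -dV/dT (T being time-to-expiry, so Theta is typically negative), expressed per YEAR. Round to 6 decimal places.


d1 = 0.1417024166; d2 = -0.0787516602
phi(d1) = 0.3949570237; exp(-qT) = 1.0000000000; exp(-rT) = 0.9249644265
Theta = -S*exp(-qT)*phi(d1)*sigma/(2*sqrt(T)) + r*K*exp(-rT)*N(-d2) - q*S*exp(-qT)*N(-d1)
N(-d1) = 0.4436575330; N(-d2) = 0.5313849229; sqrt(T) = 1.2247448714
Term 1 = -11.2700 * 1.0000000000 * 0.3949570237 * 0.1800 / (2 * 1.2247448714) = -0.3270925386
Term 2 = 0.0520 * 12.1000 * 0.9249644265 * 0.5313849229 = 0.3092594451
Term 3 = 0 (no dividend yield, q = 0)
Theta = -0.3270925386 + (0.3092594451) + (0.0000000000) = -0.017833

Answer: Theta = -0.017833


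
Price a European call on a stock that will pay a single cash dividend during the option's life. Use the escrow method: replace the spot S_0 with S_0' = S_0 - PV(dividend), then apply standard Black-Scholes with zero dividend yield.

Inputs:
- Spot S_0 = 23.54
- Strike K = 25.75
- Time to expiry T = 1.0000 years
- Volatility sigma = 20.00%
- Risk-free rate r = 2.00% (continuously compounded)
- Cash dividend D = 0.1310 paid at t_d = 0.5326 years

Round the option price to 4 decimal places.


PV(D) = D * exp(-r * t_d) = 0.1310 * 0.98940453 = 0.12961199
S_0' = S_0 - PV(D) = 23.5400 - 0.12961199 = 23.41038801
d1 = (ln(S_0'/K) + (r + sigma^2/2)*T) / (sigma*sqrt(T)) = -0.27627386
d2 = d1 - sigma*sqrt(T) = -0.47627386
exp(-rT) = 0.98019867
N(d1) = 0.39116887; N(d2) = 0.31693964
C = S_0' * N(d1) - K * exp(-rT) * N(d2) = 23.41038801 * 0.39116887 - 25.7500 * 0.98019867 * 0.31693964 = 1.1578

Answer: Price = 1.1578


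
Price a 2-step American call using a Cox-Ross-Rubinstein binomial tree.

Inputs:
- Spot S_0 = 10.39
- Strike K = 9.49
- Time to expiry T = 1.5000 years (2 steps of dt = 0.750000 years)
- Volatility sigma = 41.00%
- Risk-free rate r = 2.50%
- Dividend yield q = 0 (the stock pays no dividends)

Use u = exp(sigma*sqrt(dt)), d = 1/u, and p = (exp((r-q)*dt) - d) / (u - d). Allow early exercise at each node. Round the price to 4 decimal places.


Answer: Price = V(0,0) = 2.5813

Derivation:
dt = T/N = 0.750000
u = exp(sigma*sqrt(dt)) = 1.426281; d = 1/u = 0.701124
p = (exp((r-q)*dt) - d) / (u - d) = 0.438254
Discount per step: exp(-r*dt) = 0.981425
Stock lattice S(k, i) with i counting down-moves:
  k=0: S(0,0) = 10.3900
  k=1: S(1,0) = 14.8191; S(1,1) = 7.2847
  k=2: S(2,0) = 21.1361; S(2,1) = 10.3900; S(2,2) = 5.1075
Terminal payoffs V(N, i) = max(S_T - K, 0):
  V(2,0) = 11.646146; V(2,1) = 0.900000; V(2,2) = 0.000000
Backward induction: V(k, i) = exp(-r*dt) * [p * V(k+1, i) + (1-p) * V(k+1, i+1)]; then take max(V_cont, immediate exercise) for American.
  V(1,0) = exp(-r*dt) * [p*11.646146 + (1-p)*0.900000] = 5.505340; exercise = 5.329060; V(1,0) = max -> 5.505340
  V(1,1) = exp(-r*dt) * [p*0.900000 + (1-p)*0.000000] = 0.387102; exercise = 0.000000; V(1,1) = max -> 0.387102
  V(0,0) = exp(-r*dt) * [p*5.505340 + (1-p)*0.387102] = 2.581333; exercise = 0.900000; V(0,0) = max -> 2.581333


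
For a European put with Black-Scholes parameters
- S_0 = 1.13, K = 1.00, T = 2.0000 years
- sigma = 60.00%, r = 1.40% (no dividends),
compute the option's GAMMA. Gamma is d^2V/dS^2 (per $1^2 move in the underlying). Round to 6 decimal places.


Answer: Gamma = 0.347259

Derivation:
d1 = 0.6012972466; d2 = -0.2472308908
phi(d1) = 0.3329650589; exp(-qT) = 1.0000000000; exp(-rT) = 0.9723883668
Gamma = exp(-qT) * phi(d1) / (S * sigma * sqrt(T)) = 1.0000000000 * 0.3329650589 / (1.1300 * 0.6000 * 1.4142135624) = 0.347259


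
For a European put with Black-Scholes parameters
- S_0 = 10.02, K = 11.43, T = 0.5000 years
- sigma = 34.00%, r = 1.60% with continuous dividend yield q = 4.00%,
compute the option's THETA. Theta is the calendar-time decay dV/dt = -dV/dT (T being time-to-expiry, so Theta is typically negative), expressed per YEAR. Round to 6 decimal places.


Answer: Theta = -0.970555

Derivation:
d1 = -0.4773319424; d2 = -0.7177482481
phi(d1) = 0.3559868721; exp(-qT) = 0.9801986733; exp(-rT) = 0.9920319148
Theta = -S*exp(-qT)*phi(d1)*sigma/(2*sqrt(T)) + r*K*exp(-rT)*N(-d2) - q*S*exp(-qT)*N(-d1)
N(-d1) = 0.6834371157; N(-d2) = 0.7635437359; sqrt(T) = 0.7071067812
Term 1 = -10.0200 * 0.9801986733 * 0.3559868721 * 0.3400 / (2 * 0.7071067812) = -0.8405813183
Term 2 = 0.0160 * 11.4300 * 0.9920319148 * 0.7635437359 = 0.1385242399
Term 3 = -0.0400 * 10.0200 * 0.9801986733 * 0.6834371157 = -0.2684975850
Theta = -0.8405813183 + (0.1385242399) + (-0.2684975850) = -0.970555


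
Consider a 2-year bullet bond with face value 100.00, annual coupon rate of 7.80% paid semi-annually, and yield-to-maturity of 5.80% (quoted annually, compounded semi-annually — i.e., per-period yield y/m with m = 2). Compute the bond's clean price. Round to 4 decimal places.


Coupon per period c = face * coupon_rate / m = 3.900000
Periods per year m = 2; per-period yield y/m = 0.029000
Number of cashflows N = 4
Cashflows (t years, CF_t, discount factor 1/(1+y/m)^(m*t), PV):
  t = 0.5000: CF_t = 3.900000, DF = 0.971817, PV = 3.790087
  t = 1.0000: CF_t = 3.900000, DF = 0.944429, PV = 3.683273
  t = 1.5000: CF_t = 3.900000, DF = 0.917812, PV = 3.579468
  t = 2.0000: CF_t = 103.900000, DF = 0.891946, PV = 92.673176
Price P = sum_t PV_t = 103.726004

Answer: Price = 103.7260


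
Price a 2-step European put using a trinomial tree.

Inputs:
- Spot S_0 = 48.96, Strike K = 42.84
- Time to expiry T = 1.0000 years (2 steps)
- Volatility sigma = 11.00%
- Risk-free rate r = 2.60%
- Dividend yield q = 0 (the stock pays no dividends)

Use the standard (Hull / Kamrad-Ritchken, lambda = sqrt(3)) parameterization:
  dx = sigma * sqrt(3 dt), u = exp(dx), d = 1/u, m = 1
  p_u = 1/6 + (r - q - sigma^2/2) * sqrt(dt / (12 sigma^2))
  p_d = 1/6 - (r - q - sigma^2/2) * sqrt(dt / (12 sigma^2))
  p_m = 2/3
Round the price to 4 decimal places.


dt = T/N = 0.500000; dx = sigma*sqrt(3*dt) = 0.134722
u = exp(dx) = 1.144219; d = 1/u = 0.873959
p_u = 0.203687, p_m = 0.666667, p_d = 0.129646
Discount per step: exp(-r*dt) = 0.987084
Stock lattice S(k, j) with j the centered position index:
  k=0: S(0,+0) = 48.9600
  k=1: S(1,-1) = 42.7890; S(1,+0) = 48.9600; S(1,+1) = 56.0209
  k=2: S(2,-2) = 37.3959; S(2,-1) = 42.7890; S(2,+0) = 48.9600; S(2,+1) = 56.0209; S(2,+2) = 64.1002
Terminal payoffs V(N, j) = max(K - S_T, 0):
  V(2,-2) = 5.444149; V(2,-1) = 0.050973; V(2,+0) = 0.000000; V(2,+1) = 0.000000; V(2,+2) = 0.000000
Backward induction: V(k, j) = exp(-r*dt) * [p_u * V(k+1, j+1) + p_m * V(k+1, j) + p_d * V(k+1, j-1)]
  V(1,-1) = exp(-r*dt) * [p_u*0.000000 + p_m*0.050973 + p_d*5.444149] = 0.730239
  V(1,+0) = exp(-r*dt) * [p_u*0.000000 + p_m*0.000000 + p_d*0.050973] = 0.006523
  V(1,+1) = exp(-r*dt) * [p_u*0.000000 + p_m*0.000000 + p_d*0.000000] = 0.000000
  V(0,+0) = exp(-r*dt) * [p_u*0.000000 + p_m*0.006523 + p_d*0.730239] = 0.097742

Answer: Price = V(0,0) = 0.0977


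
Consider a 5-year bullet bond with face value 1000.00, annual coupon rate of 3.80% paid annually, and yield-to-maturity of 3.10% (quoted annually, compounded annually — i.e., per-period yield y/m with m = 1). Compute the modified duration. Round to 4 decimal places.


Coupon per period c = face * coupon_rate / m = 38.000000
Periods per year m = 1; per-period yield y/m = 0.031000
Number of cashflows N = 5
Cashflows (t years, CF_t, discount factor 1/(1+y/m)^(m*t), PV):
  t = 1.0000: CF_t = 38.000000, DF = 0.969932, PV = 36.857420
  t = 2.0000: CF_t = 38.000000, DF = 0.940768, PV = 35.749195
  t = 3.0000: CF_t = 38.000000, DF = 0.912481, PV = 34.674292
  t = 4.0000: CF_t = 38.000000, DF = 0.885045, PV = 33.631709
  t = 5.0000: CF_t = 1038.000000, DF = 0.858434, PV = 891.054006
Price P = sum_t PV_t = 1031.966622
First compute Macaulay numerator sum_t t * PV_t:
  t * PV_t at t = 1.0000: 36.857420
  t * PV_t at t = 2.0000: 71.498390
  t * PV_t at t = 3.0000: 104.022876
  t * PV_t at t = 4.0000: 134.526836
  t * PV_t at t = 5.0000: 4455.270031
Macaulay duration D = 4802.175552 / 1031.966622 = 4.653421
Modified duration = D / (1 + y/m) = 4.653421 / (1 + 0.031000) = 4.513503

Answer: Modified duration = 4.5135


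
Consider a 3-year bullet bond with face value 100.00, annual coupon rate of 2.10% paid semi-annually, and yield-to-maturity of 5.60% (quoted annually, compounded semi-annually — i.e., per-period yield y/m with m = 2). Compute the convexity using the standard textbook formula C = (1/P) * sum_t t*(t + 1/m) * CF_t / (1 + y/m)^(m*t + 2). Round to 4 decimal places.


Answer: Convexity = 9.5768

Derivation:
Coupon per period c = face * coupon_rate / m = 1.050000
Periods per year m = 2; per-period yield y/m = 0.028000
Number of cashflows N = 6
Cashflows (t years, CF_t, discount factor 1/(1+y/m)^(m*t), PV):
  t = 0.5000: CF_t = 1.050000, DF = 0.972763, PV = 1.021401
  t = 1.0000: CF_t = 1.050000, DF = 0.946267, PV = 0.993581
  t = 1.5000: CF_t = 1.050000, DF = 0.920493, PV = 0.966518
  t = 2.0000: CF_t = 1.050000, DF = 0.895422, PV = 0.940193
  t = 2.5000: CF_t = 1.050000, DF = 0.871033, PV = 0.914584
  t = 3.0000: CF_t = 101.050000, DF = 0.847308, PV = 85.620474
Price P = sum_t PV_t = 90.456751
Convexity numerator sum_t t*(t + 1/m) * CF_t / (1+y/m)^(m*t + 2):
  t = 0.5000: term = 0.483259
  t = 1.0000: term = 1.410289
  t = 1.5000: term = 2.743753
  t = 2.0000: term = 4.448367
  t = 2.5000: term = 6.490808
  t = 3.0000: term = 850.708358
Convexity = (1/P) * sum = 866.284834 / 90.456751 = 9.576785


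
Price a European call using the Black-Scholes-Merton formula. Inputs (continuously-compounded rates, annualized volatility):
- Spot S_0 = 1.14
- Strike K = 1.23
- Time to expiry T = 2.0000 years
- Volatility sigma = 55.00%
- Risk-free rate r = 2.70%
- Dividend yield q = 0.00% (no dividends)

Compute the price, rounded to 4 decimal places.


Answer: Price = 0.3363

Derivation:
d1 = (ln(S/K) + (r - q + 0.5*sigma^2) * T) / (sigma * sqrt(T)) = 0.36064258
d2 = d1 - sigma * sqrt(T) = -0.41717488
exp(-rT) = 0.94743211; exp(-qT) = 1.00000000
C = S_0 * exp(-qT) * N(d1) - K * exp(-rT) * N(d2)
N(d1) = 0.64081667; N(d2) = 0.33827525
C = 1.1400 * 1.00000000 * 0.64081667 - 1.2300 * 0.94743211 * 0.33827525 = 0.3363


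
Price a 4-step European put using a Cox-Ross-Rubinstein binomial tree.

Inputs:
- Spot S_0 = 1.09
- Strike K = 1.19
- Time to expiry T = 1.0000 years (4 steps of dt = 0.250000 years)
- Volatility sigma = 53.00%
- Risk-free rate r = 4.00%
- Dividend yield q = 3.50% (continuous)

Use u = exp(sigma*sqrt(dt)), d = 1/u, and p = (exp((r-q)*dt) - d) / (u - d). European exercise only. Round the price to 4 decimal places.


Answer: Price = V(0,0) = 0.2782

Derivation:
dt = T/N = 0.250000
u = exp(sigma*sqrt(dt)) = 1.303431; d = 1/u = 0.767206
p = (exp((r-q)*dt) - d) / (u - d) = 0.436468
Discount per step: exp(-r*dt) = 0.990050
Stock lattice S(k, i) with i counting down-moves:
  k=0: S(0,0) = 1.0900
  k=1: S(1,0) = 1.4207; S(1,1) = 0.8363
  k=2: S(2,0) = 1.8518; S(2,1) = 1.0900; S(2,2) = 0.6416
  k=3: S(3,0) = 2.4137; S(3,1) = 1.4207; S(3,2) = 0.8363; S(3,3) = 0.4922
  k=4: S(4,0) = 3.1461; S(4,1) = 1.8518; S(4,2) = 1.0900; S(4,3) = 0.6416; S(4,4) = 0.3776
Terminal payoffs V(N, i) = max(K - S_T, 0):
  V(4,0) = 0.000000; V(4,1) = 0.000000; V(4,2) = 0.100000; V(4,3) = 0.548421; V(4,4) = 0.812363
Backward induction: V(k, i) = exp(-r*dt) * [p * V(k+1, i) + (1-p) * V(k+1, i+1)].
  V(3,0) = exp(-r*dt) * [p*0.000000 + (1-p)*0.000000] = 0.000000
  V(3,1) = exp(-r*dt) * [p*0.000000 + (1-p)*0.100000] = 0.055793
  V(3,2) = exp(-r*dt) * [p*0.100000 + (1-p)*0.548421] = 0.349190
  V(3,3) = exp(-r*dt) * [p*0.548421 + (1-p)*0.812363] = 0.690224
  V(2,0) = exp(-r*dt) * [p*0.000000 + (1-p)*0.055793] = 0.031128
  V(2,1) = exp(-r*dt) * [p*0.055793 + (1-p)*0.349190] = 0.218931
  V(2,2) = exp(-r*dt) * [p*0.349190 + (1-p)*0.690224] = 0.535987
  V(1,0) = exp(-r*dt) * [p*0.031128 + (1-p)*0.218931] = 0.135598
  V(1,1) = exp(-r*dt) * [p*0.218931 + (1-p)*0.535987] = 0.393646
  V(0,0) = exp(-r*dt) * [p*0.135598 + (1-p)*0.393646] = 0.278221


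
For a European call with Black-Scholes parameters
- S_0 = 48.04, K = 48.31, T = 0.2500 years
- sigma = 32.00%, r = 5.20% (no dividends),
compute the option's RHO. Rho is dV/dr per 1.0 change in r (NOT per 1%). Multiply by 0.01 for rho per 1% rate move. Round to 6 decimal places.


d1 = 0.1262213665; d2 = -0.0337786335
phi(d1) = 0.3957769635; exp(-qT) = 1.0000000000; exp(-rT) = 0.9870841350
N(d2) = 0.4865268371
Rho = K*T*exp(-rT)*N(d2) = 48.3100 * 0.2500 * 0.9870841350 * 0.4865268371 = 5.800134

Answer: Rho = 5.800134


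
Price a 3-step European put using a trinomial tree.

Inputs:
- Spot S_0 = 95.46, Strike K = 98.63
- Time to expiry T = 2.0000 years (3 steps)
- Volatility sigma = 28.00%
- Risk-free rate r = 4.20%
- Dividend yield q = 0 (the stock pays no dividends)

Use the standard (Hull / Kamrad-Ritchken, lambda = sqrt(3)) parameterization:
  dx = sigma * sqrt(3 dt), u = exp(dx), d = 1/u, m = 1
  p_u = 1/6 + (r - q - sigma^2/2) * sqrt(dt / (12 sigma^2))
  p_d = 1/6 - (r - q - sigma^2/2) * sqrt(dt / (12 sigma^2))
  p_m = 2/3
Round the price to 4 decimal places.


dt = T/N = 0.666667; dx = sigma*sqrt(3*dt) = 0.395980
u = exp(dx) = 1.485839; d = 1/u = 0.673020
p_u = 0.169024, p_m = 0.666667, p_d = 0.164310
Discount per step: exp(-r*dt) = 0.972388
Stock lattice S(k, j) with j the centered position index:
  k=0: S(0,+0) = 95.4600
  k=1: S(1,-1) = 64.2465; S(1,+0) = 95.4600; S(1,+1) = 141.8382
  k=2: S(2,-2) = 43.2392; S(2,-1) = 64.2465; S(2,+0) = 95.4600; S(2,+1) = 141.8382; S(2,+2) = 210.7488
  k=3: S(3,-3) = 29.1009; S(3,-2) = 43.2392; S(3,-1) = 64.2465; S(3,+0) = 95.4600; S(3,+1) = 141.8382; S(3,+2) = 210.7488; S(3,+3) = 313.1389
Terminal payoffs V(N, j) = max(K - S_T, 0):
  V(3,-3) = 69.529134; V(3,-2) = 55.390790; V(3,-1) = 34.383483; V(3,+0) = 3.170000; V(3,+1) = 0.000000; V(3,+2) = 0.000000; V(3,+3) = 0.000000
Backward induction: V(k, j) = exp(-r*dt) * [p_u * V(k+1, j+1) + p_m * V(k+1, j) + p_d * V(k+1, j-1)]
  V(2,-2) = exp(-r*dt) * [p_u*34.383483 + p_m*55.390790 + p_d*69.529134] = 52.667592
  V(2,-1) = exp(-r*dt) * [p_u*3.170000 + p_m*34.383483 + p_d*55.390790] = 31.660351
  V(2,+0) = exp(-r*dt) * [p_u*0.000000 + p_m*3.170000 + p_d*34.383483] = 7.548526
  V(2,+1) = exp(-r*dt) * [p_u*0.000000 + p_m*0.000000 + p_d*3.170000] = 0.506480
  V(2,+2) = exp(-r*dt) * [p_u*0.000000 + p_m*0.000000 + p_d*0.000000] = 0.000000
  V(1,-1) = exp(-r*dt) * [p_u*7.548526 + p_m*31.660351 + p_d*52.667592] = 30.179603
  V(1,+0) = exp(-r*dt) * [p_u*0.506480 + p_m*7.548526 + p_d*31.660351] = 10.035105
  V(1,+1) = exp(-r*dt) * [p_u*0.000000 + p_m*0.506480 + p_d*7.548526] = 1.534379
  V(0,+0) = exp(-r*dt) * [p_u*1.534379 + p_m*10.035105 + p_d*30.179603] = 11.579411

Answer: Price = V(0,0) = 11.5794


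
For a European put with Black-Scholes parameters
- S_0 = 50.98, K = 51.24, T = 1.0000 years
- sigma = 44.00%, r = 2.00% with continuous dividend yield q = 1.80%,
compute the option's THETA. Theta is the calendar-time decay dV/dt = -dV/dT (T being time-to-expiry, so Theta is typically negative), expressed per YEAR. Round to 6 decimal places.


Answer: Theta = -4.078185

Derivation:
d1 = 0.2129839135; d2 = -0.2270160865
phi(d1) = 0.3899956839; exp(-qT) = 0.9821610324; exp(-rT) = 0.9801986733
Theta = -S*exp(-qT)*phi(d1)*sigma/(2*sqrt(T)) + r*K*exp(-rT)*N(-d2) - q*S*exp(-qT)*N(-d1)
N(-d1) = 0.4156697550; N(-d2) = 0.5897943833; sqrt(T) = 1.0000000000
Term 1 = -50.9800 * 0.9821610324 * 0.3899956839 * 0.4400 / (2 * 1.0000000000) = -4.2960073131
Term 2 = 0.0200 * 51.2400 * 0.9801986733 * 0.5897943833 = 0.5924529407
Term 3 = -0.0180 * 50.9800 * 0.9821610324 * 0.4156697550 = -0.3746307839
Theta = -4.2960073131 + (0.5924529407) + (-0.3746307839) = -4.078185


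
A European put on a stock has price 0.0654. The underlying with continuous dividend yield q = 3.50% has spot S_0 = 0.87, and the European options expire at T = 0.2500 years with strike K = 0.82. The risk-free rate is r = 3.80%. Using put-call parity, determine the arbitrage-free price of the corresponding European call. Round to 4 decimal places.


Answer: Call price = 0.1156

Derivation:
Put-call parity: C - P = S_0 * exp(-qT) - K * exp(-rT).
S_0 * exp(-qT) = 0.8700 * 0.99128817 = 0.86242071
K * exp(-rT) = 0.8200 * 0.99054498 = 0.81224689
C = P + S*exp(-qT) - K*exp(-rT)
C = 0.0654 + 0.86242071 - 0.81224689 = 0.1156


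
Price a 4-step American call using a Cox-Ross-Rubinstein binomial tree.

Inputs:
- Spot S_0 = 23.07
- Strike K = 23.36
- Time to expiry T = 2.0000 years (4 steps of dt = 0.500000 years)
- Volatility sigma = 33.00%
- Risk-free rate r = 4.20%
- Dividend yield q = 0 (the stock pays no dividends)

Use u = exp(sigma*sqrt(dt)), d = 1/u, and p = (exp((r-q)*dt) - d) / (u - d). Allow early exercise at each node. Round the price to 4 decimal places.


dt = T/N = 0.500000
u = exp(sigma*sqrt(dt)) = 1.262817; d = 1/u = 0.791880
p = (exp((r-q)*dt) - d) / (u - d) = 0.486990
Discount per step: exp(-r*dt) = 0.979219
Stock lattice S(k, i) with i counting down-moves:
  k=0: S(0,0) = 23.0700
  k=1: S(1,0) = 29.1332; S(1,1) = 18.2687
  k=2: S(2,0) = 36.7899; S(2,1) = 23.0700; S(2,2) = 14.4666
  k=3: S(3,0) = 46.4589; S(3,1) = 29.1332; S(3,2) = 18.2687; S(3,3) = 11.4558
  k=4: S(4,0) = 58.6691; S(4,1) = 36.7899; S(4,2) = 23.0700; S(4,3) = 14.4666; S(4,4) = 9.0716
Terminal payoffs V(N, i) = max(S_T - K, 0):
  V(4,0) = 35.309149; V(4,1) = 13.429907; V(4,2) = 0.000000; V(4,3) = 0.000000; V(4,4) = 0.000000
Backward induction: V(k, i) = exp(-r*dt) * [p * V(k+1, i) + (1-p) * V(k+1, i+1)]; then take max(V_cont, immediate exercise) for American.
  V(3,0) = exp(-r*dt) * [p*35.309149 + (1-p)*13.429907] = 23.584379; exercise = 23.098934; V(3,0) = max -> 23.584379
  V(3,1) = exp(-r*dt) * [p*13.429907 + (1-p)*0.000000] = 6.404323; exercise = 5.773197; V(3,1) = max -> 6.404323
  V(3,2) = exp(-r*dt) * [p*0.000000 + (1-p)*0.000000] = 0.000000; exercise = 0.000000; V(3,2) = max -> 0.000000
  V(3,3) = exp(-r*dt) * [p*0.000000 + (1-p)*0.000000] = 0.000000; exercise = 0.000000; V(3,3) = max -> 0.000000
  V(2,0) = exp(-r*dt) * [p*23.584379 + (1-p)*6.404323] = 14.463892; exercise = 13.429907; V(2,0) = max -> 14.463892
  V(2,1) = exp(-r*dt) * [p*6.404323 + (1-p)*0.000000] = 3.054031; exercise = 0.000000; V(2,1) = max -> 3.054031
  V(2,2) = exp(-r*dt) * [p*0.000000 + (1-p)*0.000000] = 0.000000; exercise = 0.000000; V(2,2) = max -> 0.000000
  V(1,0) = exp(-r*dt) * [p*14.463892 + (1-p)*3.054031] = 8.431588; exercise = 5.773197; V(1,0) = max -> 8.431588
  V(1,1) = exp(-r*dt) * [p*3.054031 + (1-p)*0.000000] = 1.456376; exercise = 0.000000; V(1,1) = max -> 1.456376
  V(0,0) = exp(-r*dt) * [p*8.431588 + (1-p)*1.456376] = 4.752382; exercise = 0.000000; V(0,0) = max -> 4.752382

Answer: Price = V(0,0) = 4.7524


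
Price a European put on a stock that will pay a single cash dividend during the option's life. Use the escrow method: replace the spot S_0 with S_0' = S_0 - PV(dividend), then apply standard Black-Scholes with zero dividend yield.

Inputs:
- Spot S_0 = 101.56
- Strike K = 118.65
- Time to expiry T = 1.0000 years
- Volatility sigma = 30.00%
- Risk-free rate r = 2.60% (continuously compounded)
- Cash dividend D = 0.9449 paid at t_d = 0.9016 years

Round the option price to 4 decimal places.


PV(D) = D * exp(-r * t_d) = 0.9449 * 0.97683102 = 0.92300763
S_0' = S_0 - PV(D) = 101.5600 - 0.92300763 = 100.63699237
d1 = (ln(S_0'/K) + (r + sigma^2/2)*T) / (sigma*sqrt(T)) = -0.31219358
d2 = d1 - sigma*sqrt(T) = -0.61219358
exp(-rT) = 0.97433509
N(-d1) = 0.62255330; N(-d2) = 0.72979516
P = K * exp(-rT) * N(-d2) - S_0' * N(-d1) = 118.6500 * 0.97433509 * 0.72979516 - 100.63699237 * 0.62255330 = 21.7160

Answer: Price = 21.7160


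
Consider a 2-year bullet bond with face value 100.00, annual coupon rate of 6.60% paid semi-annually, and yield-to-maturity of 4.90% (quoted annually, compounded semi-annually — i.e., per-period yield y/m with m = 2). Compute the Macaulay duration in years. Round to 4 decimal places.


Coupon per period c = face * coupon_rate / m = 3.300000
Periods per year m = 2; per-period yield y/m = 0.024500
Number of cashflows N = 4
Cashflows (t years, CF_t, discount factor 1/(1+y/m)^(m*t), PV):
  t = 0.5000: CF_t = 3.300000, DF = 0.976086, PV = 3.221083
  t = 1.0000: CF_t = 3.300000, DF = 0.952744, PV = 3.144054
  t = 1.5000: CF_t = 3.300000, DF = 0.929960, PV = 3.068867
  t = 2.0000: CF_t = 103.300000, DF = 0.907721, PV = 93.767529
Price P = sum_t PV_t = 103.201533
Macaulay numerator sum_t t * PV_t:
  t * PV_t at t = 0.5000: 1.610542
  t * PV_t at t = 1.0000: 3.144054
  t * PV_t at t = 1.5000: 4.603300
  t * PV_t at t = 2.0000: 187.535058
Macaulay duration D = (sum_t t * PV_t) / P = 196.892954 / 103.201533 = 1.907849

Answer: Macaulay duration = 1.9078 years


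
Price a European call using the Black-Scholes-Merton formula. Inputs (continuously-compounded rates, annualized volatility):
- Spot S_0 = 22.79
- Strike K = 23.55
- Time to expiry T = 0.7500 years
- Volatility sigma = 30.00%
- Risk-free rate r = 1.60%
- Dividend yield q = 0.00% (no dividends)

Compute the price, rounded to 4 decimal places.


d1 = (ln(S/K) + (r - q + 0.5*sigma^2) * T) / (sigma * sqrt(T)) = 0.04982926
d2 = d1 - sigma * sqrt(T) = -0.20997836
exp(-rT) = 0.98807171; exp(-qT) = 1.00000000
C = S_0 * exp(-qT) * N(d1) - K * exp(-rT) * N(d2)
N(d1) = 0.51987078; N(d2) = 0.41684228
C = 22.7900 * 1.00000000 * 0.51987078 - 23.5500 * 0.98807171 * 0.41684228 = 2.1483

Answer: Price = 2.1483
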